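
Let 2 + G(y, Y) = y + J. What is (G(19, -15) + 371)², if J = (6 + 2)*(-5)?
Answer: 121104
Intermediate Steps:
J = -40 (J = 8*(-5) = -40)
G(y, Y) = -42 + y (G(y, Y) = -2 + (y - 40) = -2 + (-40 + y) = -42 + y)
(G(19, -15) + 371)² = ((-42 + 19) + 371)² = (-23 + 371)² = 348² = 121104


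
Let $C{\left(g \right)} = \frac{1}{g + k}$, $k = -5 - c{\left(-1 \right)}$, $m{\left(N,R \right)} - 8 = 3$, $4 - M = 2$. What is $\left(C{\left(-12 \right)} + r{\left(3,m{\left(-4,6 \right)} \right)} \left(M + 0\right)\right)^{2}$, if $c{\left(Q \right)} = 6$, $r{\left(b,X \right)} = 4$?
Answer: $\frac{33489}{529} \approx 63.306$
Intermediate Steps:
$M = 2$ ($M = 4 - 2 = 2$)
$m{\left(N,R \right)} = 11$ ($m{\left(N,R \right)} = 8 + 3 = 11$)
$k = -11$ ($k = -5 - 6 = -11$)
$C{\left(g \right)} = \frac{1}{-11 + g}$ ($C{\left(g \right)} = \frac{1}{g - 11} = \frac{1}{-11 + g}$)
$\left(C{\left(-12 \right)} + r{\left(3,m{\left(-4,6 \right)} \right)} \left(M + 0\right)\right)^{2} = \left(\frac{1}{-11 - 12} + 4 \left(2 + 0\right)\right)^{2} = \left(\frac{1}{-23} + 4 \cdot 2\right)^{2} = \left(- \frac{1}{23} + 8\right)^{2} = \left(\frac{183}{23}\right)^{2} = \frac{33489}{529}$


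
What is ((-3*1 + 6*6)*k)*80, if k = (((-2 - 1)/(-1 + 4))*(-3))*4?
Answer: 31680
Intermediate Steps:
k = 12 (k = (-3/3*(-3))*4 = (-3*⅓*(-3))*4 = -1*(-3)*4 = 3*4 = 12)
((-3*1 + 6*6)*k)*80 = ((-3*1 + 6*6)*12)*80 = ((-3 + 36)*12)*80 = (33*12)*80 = 396*80 = 31680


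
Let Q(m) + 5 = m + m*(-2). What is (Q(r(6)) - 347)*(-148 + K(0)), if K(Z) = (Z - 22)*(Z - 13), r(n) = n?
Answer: -49404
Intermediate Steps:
K(Z) = (-22 + Z)*(-13 + Z)
Q(m) = -5 - m (Q(m) = -5 + (m + m*(-2)) = -5 + (m - 2*m) = -5 - m)
(Q(r(6)) - 347)*(-148 + K(0)) = ((-5 - 1*6) - 347)*(-148 + (286 + 0² - 35*0)) = ((-5 - 6) - 347)*(-148 + (286 + 0 + 0)) = (-11 - 347)*(-148 + 286) = -358*138 = -49404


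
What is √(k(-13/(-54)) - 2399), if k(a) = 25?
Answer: I*√2374 ≈ 48.724*I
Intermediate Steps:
√(k(-13/(-54)) - 2399) = √(25 - 2399) = √(-2374) = I*√2374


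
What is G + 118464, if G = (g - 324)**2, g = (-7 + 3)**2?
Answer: 213328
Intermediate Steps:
g = 16 (g = (-4)**2 = 16)
G = 94864 (G = (16 - 324)**2 = (-308)**2 = 94864)
G + 118464 = 94864 + 118464 = 213328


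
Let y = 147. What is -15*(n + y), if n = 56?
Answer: -3045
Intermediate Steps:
-15*(n + y) = -15*(56 + 147) = -15*203 = -3045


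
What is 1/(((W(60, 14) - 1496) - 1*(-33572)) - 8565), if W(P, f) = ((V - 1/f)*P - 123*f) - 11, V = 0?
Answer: 7/152416 ≈ 4.5927e-5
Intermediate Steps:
W(P, f) = -11 - 123*f - P/f (W(P, f) = ((0 - 1/f)*P - 123*f) - 11 = ((-1/f)*P - 123*f) - 11 = (-P/f - 123*f) - 11 = (-123*f - P/f) - 11 = -11 - 123*f - P/f)
1/(((W(60, 14) - 1496) - 1*(-33572)) - 8565) = 1/((((-11 - 123*14 - 1*60/14) - 1496) - 1*(-33572)) - 8565) = 1/((((-11 - 1722 - 1*60*1/14) - 1496) + 33572) - 8565) = 1/((((-11 - 1722 - 30/7) - 1496) + 33572) - 8565) = 1/(((-12161/7 - 1496) + 33572) - 8565) = 1/((-22633/7 + 33572) - 8565) = 1/(212371/7 - 8565) = 1/(152416/7) = 7/152416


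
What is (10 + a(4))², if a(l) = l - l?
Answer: 100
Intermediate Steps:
a(l) = 0
(10 + a(4))² = (10 + 0)² = 10² = 100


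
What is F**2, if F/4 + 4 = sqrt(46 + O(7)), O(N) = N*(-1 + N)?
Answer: 1664 - 256*sqrt(22) ≈ 463.25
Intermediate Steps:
F = -16 + 8*sqrt(22) (F = -16 + 4*sqrt(46 + 7*(-1 + 7)) = -16 + 4*sqrt(46 + 7*6) = -16 + 4*sqrt(46 + 42) = -16 + 4*sqrt(88) = -16 + 4*(2*sqrt(22)) = -16 + 8*sqrt(22) ≈ 21.523)
F**2 = (-16 + 8*sqrt(22))**2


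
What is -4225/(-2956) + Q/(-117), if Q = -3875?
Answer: 11948825/345852 ≈ 34.549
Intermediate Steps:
-4225/(-2956) + Q/(-117) = -4225/(-2956) - 3875/(-117) = -4225*(-1/2956) - 3875*(-1/117) = 4225/2956 + 3875/117 = 11948825/345852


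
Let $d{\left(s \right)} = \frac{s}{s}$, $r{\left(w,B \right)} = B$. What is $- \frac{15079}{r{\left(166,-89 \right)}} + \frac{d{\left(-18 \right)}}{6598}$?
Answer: $\frac{99491331}{587222} \approx 169.43$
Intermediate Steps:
$d{\left(s \right)} = 1$
$- \frac{15079}{r{\left(166,-89 \right)}} + \frac{d{\left(-18 \right)}}{6598} = - \frac{15079}{-89} + 1 \cdot \frac{1}{6598} = \left(-15079\right) \left(- \frac{1}{89}\right) + 1 \cdot \frac{1}{6598} = \frac{15079}{89} + \frac{1}{6598} = \frac{99491331}{587222}$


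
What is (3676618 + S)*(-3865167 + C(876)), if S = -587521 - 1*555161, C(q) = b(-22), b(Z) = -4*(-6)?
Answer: -9794024992848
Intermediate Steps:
b(Z) = 24
C(q) = 24
S = -1142682 (S = -587521 - 555161 = -1142682)
(3676618 + S)*(-3865167 + C(876)) = (3676618 - 1142682)*(-3865167 + 24) = 2533936*(-3865143) = -9794024992848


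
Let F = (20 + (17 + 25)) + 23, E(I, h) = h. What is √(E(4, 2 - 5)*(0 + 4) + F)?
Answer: √73 ≈ 8.5440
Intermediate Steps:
F = 85 (F = (20 + 42) + 23 = 62 + 23 = 85)
√(E(4, 2 - 5)*(0 + 4) + F) = √((2 - 5)*(0 + 4) + 85) = √(-3*4 + 85) = √(-12 + 85) = √73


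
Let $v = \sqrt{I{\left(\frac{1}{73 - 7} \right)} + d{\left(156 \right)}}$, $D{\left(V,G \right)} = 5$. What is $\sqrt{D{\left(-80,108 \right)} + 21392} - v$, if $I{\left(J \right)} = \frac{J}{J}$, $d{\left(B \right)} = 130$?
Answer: $\sqrt{21397} - \sqrt{131} \approx 134.83$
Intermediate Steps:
$I{\left(J \right)} = 1$
$v = \sqrt{131}$ ($v = \sqrt{1 + 130} = \sqrt{131} \approx 11.446$)
$\sqrt{D{\left(-80,108 \right)} + 21392} - v = \sqrt{5 + 21392} - \sqrt{131} = \sqrt{21397} - \sqrt{131}$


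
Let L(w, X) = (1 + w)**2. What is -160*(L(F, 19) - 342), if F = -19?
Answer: 2880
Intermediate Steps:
-160*(L(F, 19) - 342) = -160*((1 - 19)**2 - 342) = -160*((-18)**2 - 342) = -160*(324 - 342) = -160*(-18) = 2880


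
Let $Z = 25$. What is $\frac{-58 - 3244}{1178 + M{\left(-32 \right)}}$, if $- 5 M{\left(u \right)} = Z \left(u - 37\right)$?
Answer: $- \frac{3302}{1523} \approx -2.1681$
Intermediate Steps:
$M{\left(u \right)} = 185 - 5 u$ ($M{\left(u \right)} = - \frac{25 \left(u - 37\right)}{5} = - \frac{25 \left(-37 + u\right)}{5} = - \frac{-925 + 25 u}{5} = 185 - 5 u$)
$\frac{-58 - 3244}{1178 + M{\left(-32 \right)}} = \frac{-58 - 3244}{1178 + \left(185 - -160\right)} = - \frac{3302}{1178 + \left(185 + 160\right)} = - \frac{3302}{1178 + 345} = - \frac{3302}{1523}$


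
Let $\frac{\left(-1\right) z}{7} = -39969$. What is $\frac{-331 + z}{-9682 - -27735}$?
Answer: $\frac{279452}{18053} \approx 15.48$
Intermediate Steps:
$z = 279783$ ($z = \left(-7\right) \left(-39969\right) = 279783$)
$\frac{-331 + z}{-9682 - -27735} = \frac{-331 + 279783}{-9682 - -27735} = \frac{279452}{-9682 + 27735} = \frac{279452}{18053}$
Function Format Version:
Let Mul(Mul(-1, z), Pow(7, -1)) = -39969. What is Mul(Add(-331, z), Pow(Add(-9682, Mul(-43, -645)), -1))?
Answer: Rational(279452, 18053) ≈ 15.480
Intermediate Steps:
z = 279783 (z = Mul(-7, -39969) = 279783)
Mul(Add(-331, z), Pow(Add(-9682, Mul(-43, -645)), -1)) = Mul(Add(-331, 279783), Pow(Add(-9682, Mul(-43, -645)), -1)) = Mul(279452, Pow(Add(-9682, 27735), -1)) = Mul(279452, Pow(18053, -1)) = Mul(279452, Rational(1, 18053)) = Rational(279452, 18053)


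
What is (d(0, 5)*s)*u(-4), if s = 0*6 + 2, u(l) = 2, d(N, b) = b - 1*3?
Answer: 8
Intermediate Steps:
d(N, b) = -3 + b (d(N, b) = b - 3 = -3 + b)
s = 2 (s = 0 + 2 = 2)
(d(0, 5)*s)*u(-4) = ((-3 + 5)*2)*2 = (2*2)*2 = 4*2 = 8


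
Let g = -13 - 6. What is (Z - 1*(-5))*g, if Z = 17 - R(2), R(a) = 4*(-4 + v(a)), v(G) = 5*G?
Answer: 38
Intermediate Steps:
g = -19
R(a) = -16 + 20*a (R(a) = 4*(-4 + 5*a) = -16 + 20*a)
Z = -7 (Z = 17 - (-16 + 20*2) = 17 - (-16 + 40) = 17 - 1*24 = 17 - 24 = -7)
(Z - 1*(-5))*g = (-7 - 1*(-5))*(-19) = (-7 + 5)*(-19) = -2*(-19) = 38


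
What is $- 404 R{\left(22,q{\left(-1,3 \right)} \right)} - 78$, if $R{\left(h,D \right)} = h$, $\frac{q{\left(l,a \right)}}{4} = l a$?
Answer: $-8966$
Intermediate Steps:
$q{\left(l,a \right)} = 4 a l$ ($q{\left(l,a \right)} = 4 l a = 4 a l$)
$- 404 R{\left(22,q{\left(-1,3 \right)} \right)} - 78 = \left(-404\right) 22 - 78 = -8888 - 78 = -8966$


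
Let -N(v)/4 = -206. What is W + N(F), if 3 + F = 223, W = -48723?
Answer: -47899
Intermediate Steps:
F = 220 (F = -3 + 223 = 220)
N(v) = 824 (N(v) = -4*(-206) = 824)
W + N(F) = -48723 + 824 = -47899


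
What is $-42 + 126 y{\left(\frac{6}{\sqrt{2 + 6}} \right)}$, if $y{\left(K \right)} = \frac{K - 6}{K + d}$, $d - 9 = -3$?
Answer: $-204 + 72 \sqrt{2} \approx -102.18$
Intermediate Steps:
$d = 6$ ($d = 9 - 3 = 6$)
$y{\left(K \right)} = \frac{-6 + K}{6 + K}$ ($y{\left(K \right)} = \frac{K - 6}{K + 6} = \frac{-6 + K}{6 + K}$)
$-42 + 126 y{\left(\frac{6}{\sqrt{2 + 6}} \right)} = -42 + 126 \frac{-6 + \frac{6}{\sqrt{2 + 6}}}{6 + \frac{6}{\sqrt{2 + 6}}} = -42 + 126 \frac{-6 + \frac{6}{\sqrt{8}}}{6 + \frac{6}{\sqrt{8}}} = -42 + 126 \frac{-6 + \frac{6}{2 \sqrt{2}}}{6 + \frac{6}{2 \sqrt{2}}} = -42 + 126 \frac{-6 + 6 \frac{\sqrt{2}}{4}}{6 + 6 \frac{\sqrt{2}}{4}} = -42 + 126 \frac{-6 + \frac{3 \sqrt{2}}{2}}{6 + \frac{3 \sqrt{2}}{2}} = -42 + \frac{126 \left(-6 + \frac{3 \sqrt{2}}{2}\right)}{6 + \frac{3 \sqrt{2}}{2}}$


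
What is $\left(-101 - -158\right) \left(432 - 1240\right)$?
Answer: $-46056$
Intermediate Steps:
$\left(-101 - -158\right) \left(432 - 1240\right) = \left(-101 + 158\right) \left(-808\right) = 57 \left(-808\right) = -46056$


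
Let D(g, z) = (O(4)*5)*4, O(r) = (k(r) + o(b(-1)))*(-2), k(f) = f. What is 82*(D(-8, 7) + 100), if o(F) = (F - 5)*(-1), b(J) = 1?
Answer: -18040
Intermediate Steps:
o(F) = 5 - F (o(F) = (-5 + F)*(-1) = 5 - F)
O(r) = -8 - 2*r (O(r) = (r + (5 - 1*1))*(-2) = (r + (5 - 1))*(-2) = (r + 4)*(-2) = (4 + r)*(-2) = -8 - 2*r)
D(g, z) = -320 (D(g, z) = ((-8 - 2*4)*5)*4 = ((-8 - 8)*5)*4 = -16*5*4 = -80*4 = -320)
82*(D(-8, 7) + 100) = 82*(-320 + 100) = 82*(-220) = -18040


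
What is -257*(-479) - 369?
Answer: 122734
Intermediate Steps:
-257*(-479) - 369 = 123103 - 369 = 122734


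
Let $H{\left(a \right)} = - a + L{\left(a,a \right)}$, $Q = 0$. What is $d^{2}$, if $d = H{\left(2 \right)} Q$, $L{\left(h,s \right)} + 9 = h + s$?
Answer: $0$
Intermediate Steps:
$L{\left(h,s \right)} = -9 + h + s$ ($L{\left(h,s \right)} = -9 + \left(h + s\right) = -9 + h + s$)
$H{\left(a \right)} = -9 + a$ ($H{\left(a \right)} = - a + \left(-9 + a + a\right) = - a + \left(-9 + 2 a\right) = -9 + a$)
$d = 0$ ($d = \left(-9 + 2\right) 0 = \left(-7\right) 0 = 0$)
$d^{2} = 0^{2} = 0$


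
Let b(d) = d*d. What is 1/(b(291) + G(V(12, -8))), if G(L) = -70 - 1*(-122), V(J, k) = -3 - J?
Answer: 1/84733 ≈ 1.1802e-5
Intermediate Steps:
b(d) = d**2
G(L) = 52 (G(L) = -70 + 122 = 52)
1/(b(291) + G(V(12, -8))) = 1/(291**2 + 52) = 1/(84681 + 52) = 1/84733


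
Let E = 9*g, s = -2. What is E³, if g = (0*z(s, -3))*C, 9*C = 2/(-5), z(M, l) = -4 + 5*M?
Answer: 0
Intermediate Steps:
C = -2/45 (C = (2/(-5))/9 = (2*(-⅕))/9 = (⅑)*(-⅖) = -2/45 ≈ -0.044444)
g = 0 (g = (0*(-4 + 5*(-2)))*(-2/45) = (0*(-4 - 10))*(-2/45) = (0*(-14))*(-2/45) = 0*(-2/45) = 0)
E = 0 (E = 9*0 = 0)
E³ = 0³ = 0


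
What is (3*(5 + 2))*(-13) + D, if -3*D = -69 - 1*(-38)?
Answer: -788/3 ≈ -262.67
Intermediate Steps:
D = 31/3 (D = -(-69 - 1*(-38))/3 = -(-69 + 38)/3 = -1/3*(-31) = 31/3 ≈ 10.333)
(3*(5 + 2))*(-13) + D = (3*(5 + 2))*(-13) + 31/3 = (3*7)*(-13) + 31/3 = 21*(-13) + 31/3 = -273 + 31/3 = -788/3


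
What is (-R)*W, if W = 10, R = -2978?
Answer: 29780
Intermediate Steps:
(-R)*W = -1*(-2978)*10 = 2978*10 = 29780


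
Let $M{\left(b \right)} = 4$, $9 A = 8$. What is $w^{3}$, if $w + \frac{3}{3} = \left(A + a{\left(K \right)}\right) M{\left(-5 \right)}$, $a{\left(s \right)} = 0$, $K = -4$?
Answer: $\frac{12167}{729} \approx 16.69$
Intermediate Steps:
$A = \frac{8}{9}$ ($A = \frac{1}{9} \cdot 8 = \frac{8}{9} \approx 0.88889$)
$w = \frac{23}{9}$ ($w = -1 + \left(\frac{8}{9} + 0\right) 4 = -1 + \frac{8}{9} \cdot 4 = -1 + \frac{32}{9} = \frac{23}{9} \approx 2.5556$)
$w^{3} = \left(\frac{23}{9}\right)^{3} = \frac{12167}{729}$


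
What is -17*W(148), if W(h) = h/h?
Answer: -17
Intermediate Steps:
W(h) = 1
-17*W(148) = -17*1 = -17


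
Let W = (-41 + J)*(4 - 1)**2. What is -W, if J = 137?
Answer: -864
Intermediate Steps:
W = 864 (W = (-41 + 137)*(4 - 1)**2 = 96*3**2 = 96*9 = 864)
-W = -1*864 = -864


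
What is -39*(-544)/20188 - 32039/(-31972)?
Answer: 331280321/161362684 ≈ 2.0530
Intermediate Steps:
-39*(-544)/20188 - 32039/(-31972) = 21216*(1/20188) - 32039*(-1/31972) = 5304/5047 + 32039/31972 = 331280321/161362684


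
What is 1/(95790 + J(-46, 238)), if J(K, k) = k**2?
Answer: 1/152434 ≈ 6.5602e-6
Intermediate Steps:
1/(95790 + J(-46, 238)) = 1/(95790 + 238**2) = 1/(95790 + 56644) = 1/152434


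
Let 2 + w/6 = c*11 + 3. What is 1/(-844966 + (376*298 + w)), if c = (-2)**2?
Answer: -1/732648 ≈ -1.3649e-6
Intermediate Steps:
c = 4
w = 270 (w = -12 + 6*(4*11 + 3) = -12 + 6*(44 + 3) = -12 + 6*47 = -12 + 282 = 270)
1/(-844966 + (376*298 + w)) = 1/(-844966 + (376*298 + 270)) = 1/(-844966 + (112048 + 270)) = 1/(-844966 + 112318) = 1/(-732648) = -1/732648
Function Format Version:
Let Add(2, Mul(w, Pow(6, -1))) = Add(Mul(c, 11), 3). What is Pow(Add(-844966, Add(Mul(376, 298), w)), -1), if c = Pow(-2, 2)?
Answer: Rational(-1, 732648) ≈ -1.3649e-6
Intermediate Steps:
c = 4
w = 270 (w = Add(-12, Mul(6, Add(Mul(4, 11), 3))) = Add(-12, Mul(6, Add(44, 3))) = Add(-12, Mul(6, 47)) = Add(-12, 282) = 270)
Pow(Add(-844966, Add(Mul(376, 298), w)), -1) = Pow(Add(-844966, Add(Mul(376, 298), 270)), -1) = Pow(Add(-844966, Add(112048, 270)), -1) = Pow(Add(-844966, 112318), -1) = Pow(-732648, -1) = Rational(-1, 732648)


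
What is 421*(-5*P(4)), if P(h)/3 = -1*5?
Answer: 31575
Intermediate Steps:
P(h) = -15 (P(h) = 3*(-1*5) = 3*(-5) = -15)
421*(-5*P(4)) = 421*(-5*(-15)) = 421*75 = 31575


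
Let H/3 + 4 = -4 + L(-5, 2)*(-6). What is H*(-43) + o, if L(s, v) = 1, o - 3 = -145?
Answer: 1664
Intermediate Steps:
o = -142 (o = 3 - 145 = -142)
H = -42 (H = -12 + 3*(-4 + 1*(-6)) = -12 + 3*(-4 - 6) = -12 + 3*(-10) = -12 - 30 = -42)
H*(-43) + o = -42*(-43) - 142 = 1806 - 142 = 1664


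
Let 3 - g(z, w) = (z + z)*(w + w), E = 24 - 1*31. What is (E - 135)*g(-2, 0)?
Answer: -426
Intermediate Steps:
E = -7 (E = 24 - 31 = -7)
g(z, w) = 3 - 4*w*z (g(z, w) = 3 - (z + z)*(w + w) = 3 - 2*z*2*w = 3 - 4*w*z)
(E - 135)*g(-2, 0) = (-7 - 135)*(3 - 4*0*(-2)) = -142*(3 + 0) = -142*3 = -426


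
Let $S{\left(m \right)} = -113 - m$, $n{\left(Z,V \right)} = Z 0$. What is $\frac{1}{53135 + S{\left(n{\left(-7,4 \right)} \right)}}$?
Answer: $\frac{1}{53022} \approx 1.886 \cdot 10^{-5}$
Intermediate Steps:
$n{\left(Z,V \right)} = 0$
$\frac{1}{53135 + S{\left(n{\left(-7,4 \right)} \right)}} = \frac{1}{53135 - 113} = \frac{1}{53022}$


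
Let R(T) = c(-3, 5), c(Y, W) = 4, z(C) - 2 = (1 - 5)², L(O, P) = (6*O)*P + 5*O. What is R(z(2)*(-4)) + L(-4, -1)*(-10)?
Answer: -36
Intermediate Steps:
L(O, P) = 5*O + 6*O*P (L(O, P) = 6*O*P + 5*O = 5*O + 6*O*P)
z(C) = 18 (z(C) = 2 + (1 - 5)² = 2 + (-4)² = 2 + 16 = 18)
R(T) = 4
R(z(2)*(-4)) + L(-4, -1)*(-10) = 4 - 4*(5 + 6*(-1))*(-10) = 4 - 4*(5 - 6)*(-10) = 4 - 4*(-1)*(-10) = 4 + 4*(-10) = 4 - 40 = -36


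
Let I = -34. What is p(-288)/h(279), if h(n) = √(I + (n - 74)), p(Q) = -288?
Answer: -96*√19/19 ≈ -22.024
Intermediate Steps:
h(n) = √(-108 + n) (h(n) = √(-34 + (n - 74)) = √(-34 + (-74 + n)) = √(-108 + n))
p(-288)/h(279) = -288/√(-108 + 279) = -288*√19/57 = -96*√19/19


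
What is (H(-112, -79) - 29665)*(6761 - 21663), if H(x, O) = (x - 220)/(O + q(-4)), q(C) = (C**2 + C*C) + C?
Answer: 22540511866/51 ≈ 4.4197e+8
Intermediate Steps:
q(C) = C + 2*C**2 (q(C) = (C**2 + C**2) + C = 2*C**2 + C = C + 2*C**2)
H(x, O) = (-220 + x)/(28 + O) (H(x, O) = (x - 220)/(O - 4*(1 + 2*(-4))) = (-220 + x)/(O - 4*(1 - 8)) = (-220 + x)/(O - 4*(-7)) = (-220 + x)/(O + 28) = (-220 + x)/(28 + O))
(H(-112, -79) - 29665)*(6761 - 21663) = ((-220 - 112)/(28 - 79) - 29665)*(6761 - 21663) = (-332/(-51) - 29665)*(-14902) = (-1/51*(-332) - 29665)*(-14902) = (332/51 - 29665)*(-14902) = -1512583/51*(-14902) = 22540511866/51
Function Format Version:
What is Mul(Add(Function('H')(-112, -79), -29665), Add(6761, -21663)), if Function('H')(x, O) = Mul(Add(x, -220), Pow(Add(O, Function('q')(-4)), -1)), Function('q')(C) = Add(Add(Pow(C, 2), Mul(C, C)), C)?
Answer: Rational(22540511866, 51) ≈ 4.4197e+8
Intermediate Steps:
Function('q')(C) = Add(C, Mul(2, Pow(C, 2))) (Function('q')(C) = Add(Add(Pow(C, 2), Pow(C, 2)), C) = Add(Mul(2, Pow(C, 2)), C) = Add(C, Mul(2, Pow(C, 2))))
Function('H')(x, O) = Mul(Pow(Add(28, O), -1), Add(-220, x)) (Function('H')(x, O) = Mul(Add(x, -220), Pow(Add(O, Mul(-4, Add(1, Mul(2, -4)))), -1)) = Mul(Add(-220, x), Pow(Add(O, Mul(-4, Add(1, -8))), -1)) = Mul(Add(-220, x), Pow(Add(O, Mul(-4, -7)), -1)) = Mul(Add(-220, x), Pow(Add(O, 28), -1)) = Mul(Add(-220, x), Pow(Add(28, O), -1)) = Mul(Pow(Add(28, O), -1), Add(-220, x)))
Mul(Add(Function('H')(-112, -79), -29665), Add(6761, -21663)) = Mul(Add(Mul(Pow(Add(28, -79), -1), Add(-220, -112)), -29665), Add(6761, -21663)) = Mul(Add(Mul(Pow(-51, -1), -332), -29665), -14902) = Mul(Add(Mul(Rational(-1, 51), -332), -29665), -14902) = Mul(Add(Rational(332, 51), -29665), -14902) = Mul(Rational(-1512583, 51), -14902) = Rational(22540511866, 51)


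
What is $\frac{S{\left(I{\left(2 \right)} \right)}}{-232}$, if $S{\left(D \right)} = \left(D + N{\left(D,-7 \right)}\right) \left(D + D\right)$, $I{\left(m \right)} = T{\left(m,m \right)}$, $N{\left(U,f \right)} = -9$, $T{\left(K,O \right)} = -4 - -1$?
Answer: $- \frac{9}{29} \approx -0.31034$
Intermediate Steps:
$T{\left(K,O \right)} = -3$ ($T{\left(K,O \right)} = -4 + 1 = -3$)
$I{\left(m \right)} = -3$
$S{\left(D \right)} = 2 D \left(-9 + D\right)$ ($S{\left(D \right)} = \left(D - 9\right) \left(D + D\right) = \left(-9 + D\right) 2 D = 2 D \left(-9 + D\right)$)
$\frac{S{\left(I{\left(2 \right)} \right)}}{-232} = \frac{2 \left(-3\right) \left(-9 - 3\right)}{-232} = - \frac{2 \left(-3\right) \left(-12\right)}{232} = \left(- \frac{1}{232}\right) 72 = - \frac{9}{29}$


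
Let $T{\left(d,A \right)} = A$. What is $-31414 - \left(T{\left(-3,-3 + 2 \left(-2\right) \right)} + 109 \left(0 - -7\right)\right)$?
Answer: $-32170$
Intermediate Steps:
$-31414 - \left(T{\left(-3,-3 + 2 \left(-2\right) \right)} + 109 \left(0 - -7\right)\right) = -31414 - \left(\left(-3 + 2 \left(-2\right)\right) + 109 \left(0 - -7\right)\right) = -31414 - \left(\left(-3 - 4\right) + 109 \left(0 + 7\right)\right) = -31414 - \left(-7 + 109 \cdot 7\right) = -31414 - \left(-7 + 763\right) = -31414 - 756 = -32170$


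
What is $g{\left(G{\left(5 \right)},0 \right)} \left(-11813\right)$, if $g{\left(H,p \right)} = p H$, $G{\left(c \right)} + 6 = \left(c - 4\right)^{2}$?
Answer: $0$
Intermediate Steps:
$G{\left(c \right)} = -6 + \left(-4 + c\right)^{2}$ ($G{\left(c \right)} = -6 + \left(c - 4\right)^{2} = -6 + \left(-4 + c\right)^{2}$)
$g{\left(H,p \right)} = H p$
$g{\left(G{\left(5 \right)},0 \right)} \left(-11813\right) = \left(-6 + \left(-4 + 5\right)^{2}\right) 0 \left(-11813\right) = \left(-6 + 1^{2}\right) 0 \left(-11813\right) = \left(-6 + 1\right) 0 \left(-11813\right) = \left(-5\right) 0 \left(-11813\right) = 0 \left(-11813\right) = 0$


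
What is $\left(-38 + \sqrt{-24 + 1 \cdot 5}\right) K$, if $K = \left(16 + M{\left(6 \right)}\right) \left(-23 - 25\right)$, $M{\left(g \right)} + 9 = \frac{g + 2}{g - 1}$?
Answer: $\frac{78432}{5} - \frac{2064 i \sqrt{19}}{5} \approx 15686.0 - 1799.4 i$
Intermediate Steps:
$M{\left(g \right)} = -9 + \frac{2 + g}{-1 + g}$ ($M{\left(g \right)} = -9 + \frac{g + 2}{g - 1} = -9 + \frac{2 + g}{-1 + g}$)
$K = - \frac{2064}{5}$ ($K = \left(16 + \frac{11 - 48}{-1 + 6}\right) \left(-23 - 25\right) = \left(16 + \frac{11 - 48}{5}\right) \left(-48\right) = \left(16 + \frac{1}{5} \left(-37\right)\right) \left(-48\right) = \left(16 - \frac{37}{5}\right) \left(-48\right) = \frac{43}{5} \left(-48\right) = - \frac{2064}{5} \approx -412.8$)
$\left(-38 + \sqrt{-24 + 1 \cdot 5}\right) K = \left(-38 + \sqrt{-24 + 1 \cdot 5}\right) \left(- \frac{2064}{5}\right) = \left(-38 + \sqrt{-24 + 5}\right) \left(- \frac{2064}{5}\right) = \left(-38 + \sqrt{-19}\right) \left(- \frac{2064}{5}\right) = \left(-38 + i \sqrt{19}\right) \left(- \frac{2064}{5}\right) = \frac{78432}{5} - \frac{2064 i \sqrt{19}}{5}$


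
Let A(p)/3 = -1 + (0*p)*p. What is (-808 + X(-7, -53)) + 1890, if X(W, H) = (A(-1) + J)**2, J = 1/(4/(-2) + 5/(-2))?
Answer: 88483/81 ≈ 1092.4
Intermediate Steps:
J = -2/9 (J = 1/(4*(-1/2) + 5*(-1/2)) = 1/(-2 - 5/2) = 1/(-9/2) = -2/9 ≈ -0.22222)
A(p) = -3 (A(p) = 3*(-1 + (0*p)*p) = 3*(-1 + 0*p) = 3*(-1 + 0) = 3*(-1) = -3)
X(W, H) = 841/81 (X(W, H) = (-3 - 2/9)**2 = (-29/9)**2 = 841/81)
(-808 + X(-7, -53)) + 1890 = (-808 + 841/81) + 1890 = -64607/81 + 1890 = 88483/81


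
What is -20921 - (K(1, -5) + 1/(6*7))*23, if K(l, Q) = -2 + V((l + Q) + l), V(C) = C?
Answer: -873875/42 ≈ -20807.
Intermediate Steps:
K(l, Q) = -2 + Q + 2*l (K(l, Q) = -2 + ((l + Q) + l) = -2 + ((Q + l) + l) = -2 + (Q + 2*l) = -2 + Q + 2*l)
-20921 - (K(1, -5) + 1/(6*7))*23 = -20921 - ((-2 - 5 + 2*1) + 1/(6*7))*23 = -20921 - ((-2 - 5 + 2) + 1/42)*23 = -20921 - (-5 + 1/42)*23 = -20921 - (-209)*23/42 = -20921 - 1*(-4807/42) = -20921 + 4807/42 = -873875/42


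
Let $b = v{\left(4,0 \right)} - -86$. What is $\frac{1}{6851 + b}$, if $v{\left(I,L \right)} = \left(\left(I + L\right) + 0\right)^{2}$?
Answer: $\frac{1}{6953} \approx 0.00014382$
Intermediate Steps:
$v{\left(I,L \right)} = \left(I + L\right)^{2}$
$b = 102$ ($b = \left(4 + 0\right)^{2} - -86 = 4^{2} + 86 = 16 + 86 = 102$)
$\frac{1}{6851 + b} = \frac{1}{6851 + 102} = \frac{1}{6953}$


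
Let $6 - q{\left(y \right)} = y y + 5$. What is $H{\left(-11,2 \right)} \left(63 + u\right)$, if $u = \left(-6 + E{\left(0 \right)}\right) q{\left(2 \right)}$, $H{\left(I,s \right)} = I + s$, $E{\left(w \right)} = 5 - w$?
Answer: $-594$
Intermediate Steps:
$q{\left(y \right)} = 1 - y^{2}$ ($q{\left(y \right)} = 6 - \left(y y + 5\right) = 6 - \left(y^{2} + 5\right) = 6 - \left(5 + y^{2}\right) = 1 - y^{2}$)
$u = 3$ ($u = \left(-6 + \left(5 - 0\right)\right) \left(1 - 2^{2}\right) = \left(-6 + \left(5 + 0\right)\right) \left(1 - 4\right) = \left(-6 + 5\right) \left(1 - 4\right) = \left(-1\right) \left(-3\right) = 3$)
$H{\left(-11,2 \right)} \left(63 + u\right) = \left(-11 + 2\right) \left(63 + 3\right) = \left(-9\right) 66 = -594$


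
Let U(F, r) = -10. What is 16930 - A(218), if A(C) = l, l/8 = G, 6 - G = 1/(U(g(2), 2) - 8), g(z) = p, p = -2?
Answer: 151934/9 ≈ 16882.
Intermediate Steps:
g(z) = -2
G = 109/18 (G = 6 - 1/(-10 - 8) = 6 - 1/(-18) = 6 - 1*(-1/18) = 6 + 1/18 = 109/18 ≈ 6.0556)
l = 436/9 (l = 8*(109/18) = 436/9 ≈ 48.444)
A(C) = 436/9
16930 - A(218) = 16930 - 1*436/9 = 16930 - 436/9 = 151934/9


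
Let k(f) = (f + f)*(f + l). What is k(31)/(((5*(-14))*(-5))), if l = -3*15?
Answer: -62/25 ≈ -2.4800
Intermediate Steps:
l = -45
k(f) = 2*f*(-45 + f) (k(f) = (f + f)*(f - 45) = (2*f)*(-45 + f) = 2*f*(-45 + f))
k(31)/(((5*(-14))*(-5))) = (2*31*(-45 + 31))/(((5*(-14))*(-5))) = (2*31*(-14))/((-70*(-5))) = -868/350 = -868*1/350 = -62/25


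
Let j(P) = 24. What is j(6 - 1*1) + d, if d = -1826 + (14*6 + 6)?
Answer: -1712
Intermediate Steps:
d = -1736 (d = -1826 + (84 + 6) = -1826 + 90 = -1736)
j(6 - 1*1) + d = 24 - 1736 = -1712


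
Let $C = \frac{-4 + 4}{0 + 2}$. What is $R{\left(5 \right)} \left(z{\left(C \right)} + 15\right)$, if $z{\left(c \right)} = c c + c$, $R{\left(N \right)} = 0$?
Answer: $0$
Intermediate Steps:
$C = 0$ ($C = \frac{0}{2} = 0 \cdot \frac{1}{2} = 0$)
$z{\left(c \right)} = c + c^{2}$ ($z{\left(c \right)} = c^{2} + c = c + c^{2}$)
$R{\left(5 \right)} \left(z{\left(C \right)} + 15\right) = 0 \left(0 \left(1 + 0\right) + 15\right) = 0 \left(0 \cdot 1 + 15\right) = 0 \left(0 + 15\right) = 0 \cdot 15 = 0$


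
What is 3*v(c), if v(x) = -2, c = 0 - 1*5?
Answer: -6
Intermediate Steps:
c = -5 (c = 0 - 5 = -5)
3*v(c) = 3*(-2) = -6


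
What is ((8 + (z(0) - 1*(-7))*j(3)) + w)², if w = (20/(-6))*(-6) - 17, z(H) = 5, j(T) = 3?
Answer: 2209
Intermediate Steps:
w = 3 (w = (20*(-⅙))*(-6) - 17 = -10/3*(-6) - 17 = 20 - 17 = 3)
((8 + (z(0) - 1*(-7))*j(3)) + w)² = ((8 + (5 - 1*(-7))*3) + 3)² = ((8 + (5 + 7)*3) + 3)² = ((8 + 12*3) + 3)² = ((8 + 36) + 3)² = (44 + 3)² = 47² = 2209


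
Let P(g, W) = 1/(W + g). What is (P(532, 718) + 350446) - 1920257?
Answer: -1962263749/1250 ≈ -1.5698e+6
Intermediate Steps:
(P(532, 718) + 350446) - 1920257 = (1/(718 + 532) + 350446) - 1920257 = (1/1250 + 350446) - 1920257 = 438057501/1250 - 1920257 = -1962263749/1250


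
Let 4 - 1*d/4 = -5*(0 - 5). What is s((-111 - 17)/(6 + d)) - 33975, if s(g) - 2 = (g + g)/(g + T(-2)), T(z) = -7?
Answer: -7100485/209 ≈ -33974.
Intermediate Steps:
d = -84 (d = 16 - (-20)*(0 - 5) = 16 - (-20)*(-5) = 16 - 4*25 = 16 - 100 = -84)
s(g) = 2 + 2*g/(-7 + g) (s(g) = 2 + (g + g)/(g - 7) = 2 + (2*g)/(-7 + g) = 2 + 2*g/(-7 + g))
s((-111 - 17)/(6 + d)) - 33975 = 2*(-7 + 2*((-111 - 17)/(6 - 84)))/(-7 + (-111 - 17)/(6 - 84)) - 33975 = 2*(-7 + 2*(-128/(-78)))/(-7 - 128/(-78)) - 33975 = 2*(-7 + 2*(-128*(-1/78)))/(-7 - 128*(-1/78)) - 33975 = 2*(-7 + 2*(64/39))/(-7 + 64/39) - 33975 = 2*(-7 + 128/39)/(-209/39) - 33975 = 2*(-39/209)*(-145/39) - 33975 = 290/209 - 33975 = -7100485/209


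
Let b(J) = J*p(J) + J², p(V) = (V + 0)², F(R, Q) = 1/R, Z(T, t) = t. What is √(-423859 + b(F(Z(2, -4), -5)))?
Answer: I*√27126973/8 ≈ 651.04*I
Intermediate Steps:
p(V) = V²
b(J) = J² + J³ (b(J) = J*J² + J² = J³ + J² = J² + J³)
√(-423859 + b(F(Z(2, -4), -5))) = √(-423859 + (1/(-4))²*(1 + 1/(-4))) = √(-423859 + (-¼)²*(1 - ¼)) = √(-423859 + (1/16)*(¾)) = √(-423859 + 3/64) = √(-27126973/64) = I*√27126973/8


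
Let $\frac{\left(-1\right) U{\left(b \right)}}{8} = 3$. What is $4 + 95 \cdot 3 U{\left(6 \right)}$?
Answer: $-6836$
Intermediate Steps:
$U{\left(b \right)} = -24$ ($U{\left(b \right)} = \left(-8\right) 3 = -24$)
$4 + 95 \cdot 3 U{\left(6 \right)} = 4 + 95 \cdot 3 \left(-24\right) = 4 + 95 \left(-72\right) = 4 - 6840 = -6836$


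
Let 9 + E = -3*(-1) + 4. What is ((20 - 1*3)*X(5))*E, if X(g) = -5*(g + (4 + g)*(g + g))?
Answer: 16150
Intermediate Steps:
X(g) = -5*g - 10*g*(4 + g) (X(g) = -5*(g + (4 + g)*(2*g)) = -5*(g + 2*g*(4 + g)) = -5*g - 10*g*(4 + g))
E = -2 (E = -9 + (-3*(-1) + 4) = -9 + (3 + 4) = -9 + 7 = -2)
((20 - 1*3)*X(5))*E = ((20 - 1*3)*(-5*5*(9 + 2*5)))*(-2) = ((20 - 3)*(-5*5*(9 + 10)))*(-2) = (17*(-5*5*19))*(-2) = (17*(-475))*(-2) = -8075*(-2) = 16150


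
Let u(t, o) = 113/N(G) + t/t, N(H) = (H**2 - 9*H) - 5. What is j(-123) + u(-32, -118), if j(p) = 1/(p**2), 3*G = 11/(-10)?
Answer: -1517301130/21316761 ≈ -71.179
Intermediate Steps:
G = -11/30 (G = (11/(-10))/3 = (11*(-1/10))/3 = (1/3)*(-11/10) = -11/30 ≈ -0.36667)
N(H) = -5 + H**2 - 9*H
j(p) = p**(-2)
u(t, o) = -100291/1409 (u(t, o) = 113/(-5 + (-11/30)**2 - 9*(-11/30)) + t/t = 113/(-5 + 121/900 + 33/10) + 1 = 113/(-1409/900) + 1 = 113*(-900/1409) + 1 = -101700/1409 + 1 = -100291/1409)
j(-123) + u(-32, -118) = (-123)**(-2) - 100291/1409 = 1/15129 - 100291/1409 = -1517301130/21316761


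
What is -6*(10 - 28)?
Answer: 108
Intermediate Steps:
-6*(10 - 28) = -6*(-18) = 108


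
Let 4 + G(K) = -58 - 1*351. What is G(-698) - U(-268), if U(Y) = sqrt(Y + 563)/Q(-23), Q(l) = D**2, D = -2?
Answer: -413 - sqrt(295)/4 ≈ -417.29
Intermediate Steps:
G(K) = -413 (G(K) = -4 + (-58 - 1*351) = -4 + (-58 - 351) = -4 - 409 = -413)
Q(l) = 4 (Q(l) = (-2)**2 = 4)
U(Y) = sqrt(563 + Y)/4 (U(Y) = sqrt(Y + 563)/4 = sqrt(563 + Y)*(1/4) = sqrt(563 + Y)/4)
G(-698) - U(-268) = -413 - sqrt(563 - 268)/4 = -413 - sqrt(295)/4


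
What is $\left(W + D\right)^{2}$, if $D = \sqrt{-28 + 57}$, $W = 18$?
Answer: $\left(18 + \sqrt{29}\right)^{2} \approx 546.87$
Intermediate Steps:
$D = \sqrt{29} \approx 5.3852$
$\left(W + D\right)^{2} = \left(18 + \sqrt{29}\right)^{2}$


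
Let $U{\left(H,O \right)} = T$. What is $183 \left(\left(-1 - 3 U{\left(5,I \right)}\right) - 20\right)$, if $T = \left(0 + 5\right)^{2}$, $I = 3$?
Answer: $-17568$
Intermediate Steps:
$T = 25$ ($T = 5^{2} = 25$)
$U{\left(H,O \right)} = 25$
$183 \left(\left(-1 - 3 U{\left(5,I \right)}\right) - 20\right) = 183 \left(\left(-1 - 75\right) - 20\right) = 183 \left(-76 - 20\right) = 183 \left(-96\right) = -17568$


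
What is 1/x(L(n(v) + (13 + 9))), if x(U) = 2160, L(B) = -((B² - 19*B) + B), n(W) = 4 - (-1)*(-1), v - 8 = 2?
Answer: 1/2160 ≈ 0.00046296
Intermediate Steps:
v = 10 (v = 8 + 2 = 10)
n(W) = 3 (n(W) = 4 - 1*1 = 4 - 1 = 3)
L(B) = -B² + 18*B (L(B) = -(B² - 18*B) = -B² + 18*B)
1/x(L(n(v) + (13 + 9))) = 1/2160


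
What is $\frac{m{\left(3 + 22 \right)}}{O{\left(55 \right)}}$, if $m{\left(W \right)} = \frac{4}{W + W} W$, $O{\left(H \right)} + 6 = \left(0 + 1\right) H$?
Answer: $\frac{2}{49} \approx 0.040816$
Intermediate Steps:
$O{\left(H \right)} = -6 + H$ ($O{\left(H \right)} = -6 + \left(0 + 1\right) H = -6 + 1 H = -6 + H$)
$m{\left(W \right)} = 2$ ($m{\left(W \right)} = \frac{4}{2 W} W = 4 \frac{1}{2 W} W = \frac{2}{W} W = 2$)
$\frac{m{\left(3 + 22 \right)}}{O{\left(55 \right)}} = \frac{2}{-6 + 55} = \frac{2}{49}$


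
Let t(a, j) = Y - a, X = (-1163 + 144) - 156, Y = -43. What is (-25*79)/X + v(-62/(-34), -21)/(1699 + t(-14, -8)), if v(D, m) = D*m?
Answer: 2212213/1334330 ≈ 1.6579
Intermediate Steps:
X = -1175 (X = -1019 - 156 = -1175)
t(a, j) = -43 - a
(-25*79)/X + v(-62/(-34), -21)/(1699 + t(-14, -8)) = -25*79/(-1175) + (-62/(-34)*(-21))/(1699 + (-43 - 1*(-14))) = -1975*(-1/1175) + (-62*(-1/34)*(-21))/(1699 + (-43 + 14)) = 79/47 + ((31/17)*(-21))/(1699 - 29) = 79/47 - 651/17/1670 = 79/47 - 651/17*1/1670 = 79/47 - 651/28390 = 2212213/1334330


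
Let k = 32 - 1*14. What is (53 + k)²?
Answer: 5041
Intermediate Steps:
k = 18 (k = 32 - 14 = 18)
(53 + k)² = (53 + 18)² = 71² = 5041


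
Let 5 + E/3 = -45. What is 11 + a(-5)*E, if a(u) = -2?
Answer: 311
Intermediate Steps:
E = -150 (E = -15 + 3*(-45) = -15 - 135 = -150)
11 + a(-5)*E = 11 - 2*(-150) = 11 + 300 = 311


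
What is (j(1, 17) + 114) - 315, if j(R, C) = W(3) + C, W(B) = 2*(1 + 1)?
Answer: -180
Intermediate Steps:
W(B) = 4 (W(B) = 2*2 = 4)
j(R, C) = 4 + C
(j(1, 17) + 114) - 315 = ((4 + 17) + 114) - 315 = (21 + 114) - 315 = 135 - 315 = -180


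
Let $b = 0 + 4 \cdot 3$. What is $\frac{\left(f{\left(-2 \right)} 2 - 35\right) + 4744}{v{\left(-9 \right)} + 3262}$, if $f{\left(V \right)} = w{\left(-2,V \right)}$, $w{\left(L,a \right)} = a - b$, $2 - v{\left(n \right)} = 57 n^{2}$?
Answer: $- \frac{4681}{1353} \approx -3.4597$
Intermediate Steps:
$b = 12$ ($b = 0 + 12 = 12$)
$v{\left(n \right)} = 2 - 57 n^{2}$
$w{\left(L,a \right)} = -12 + a$ ($w{\left(L,a \right)} = a - 12 = -12 + a$)
$f{\left(V \right)} = -12 + V$
$\frac{\left(f{\left(-2 \right)} 2 - 35\right) + 4744}{v{\left(-9 \right)} + 3262} = \frac{\left(\left(-12 - 2\right) 2 - 35\right) + 4744}{\left(2 - 57 \left(-9\right)^{2}\right) + 3262} = \frac{\left(\left(-14\right) 2 - 35\right) + 4744}{\left(2 - 4617\right) + 3262} = \frac{\left(-28 - 35\right) + 4744}{\left(2 - 4617\right) + 3262} = \frac{-63 + 4744}{-4615 + 3262} = \frac{4681}{-1353} = 4681 \left(- \frac{1}{1353}\right) = - \frac{4681}{1353}$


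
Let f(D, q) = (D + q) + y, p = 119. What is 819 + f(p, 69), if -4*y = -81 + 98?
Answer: 4011/4 ≈ 1002.8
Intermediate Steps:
y = -17/4 (y = -(-81 + 98)/4 = -¼*17 = -17/4 ≈ -4.2500)
f(D, q) = -17/4 + D + q (f(D, q) = (D + q) - 17/4 = -17/4 + D + q)
819 + f(p, 69) = 819 + (-17/4 + 119 + 69) = 819 + 735/4 = 4011/4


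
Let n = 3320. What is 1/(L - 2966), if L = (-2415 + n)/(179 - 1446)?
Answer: -7/20767 ≈ -0.00033707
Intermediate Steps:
L = -5/7 (L = (-2415 + 3320)/(179 - 1446) = 905/(-1267) = 905*(-1/1267) = -5/7 ≈ -0.71429)
1/(L - 2966) = 1/(-5/7 - 2966) = 1/(-20767/7) = -7/20767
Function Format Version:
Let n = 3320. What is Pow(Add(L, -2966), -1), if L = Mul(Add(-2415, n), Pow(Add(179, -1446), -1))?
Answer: Rational(-7, 20767) ≈ -0.00033707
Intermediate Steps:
L = Rational(-5, 7) (L = Mul(Add(-2415, 3320), Pow(Add(179, -1446), -1)) = Mul(905, Pow(-1267, -1)) = Mul(905, Rational(-1, 1267)) = Rational(-5, 7) ≈ -0.71429)
Pow(Add(L, -2966), -1) = Pow(Add(Rational(-5, 7), -2966), -1) = Pow(Rational(-20767, 7), -1) = Rational(-7, 20767)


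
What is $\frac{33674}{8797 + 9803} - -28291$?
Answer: $\frac{263123137}{9300} \approx 28293.0$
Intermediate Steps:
$\frac{33674}{8797 + 9803} - -28291 = \frac{33674}{18600} + 28291 = 33674 \cdot \frac{1}{18600} + 28291 = \frac{16837}{9300} + 28291 = \frac{263123137}{9300}$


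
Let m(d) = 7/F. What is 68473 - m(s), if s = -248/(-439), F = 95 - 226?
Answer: 8969970/131 ≈ 68473.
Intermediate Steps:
F = -131
s = 248/439 (s = -248*(-1/439) = 248/439 ≈ 0.56492)
m(d) = -7/131 (m(d) = 7/(-131) = 7*(-1/131) = -7/131)
68473 - m(s) = 68473 - 1*(-7/131) = 68473 + 7/131 = 8969970/131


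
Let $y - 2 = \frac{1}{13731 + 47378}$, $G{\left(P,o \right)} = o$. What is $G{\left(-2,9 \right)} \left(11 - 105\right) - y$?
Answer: $- \frac{51820433}{61109} \approx -848.0$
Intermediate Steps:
$y = \frac{122219}{61109}$ ($y = 2 + \frac{1}{13731 + 47378} = 2 + \frac{1}{61109} = \frac{122219}{61109} \approx 2.0$)
$G{\left(-2,9 \right)} \left(11 - 105\right) - y = 9 \left(11 - 105\right) - \frac{122219}{61109} = 9 \left(-94\right) - \frac{122219}{61109} = -846 - \frac{122219}{61109} = - \frac{51820433}{61109}$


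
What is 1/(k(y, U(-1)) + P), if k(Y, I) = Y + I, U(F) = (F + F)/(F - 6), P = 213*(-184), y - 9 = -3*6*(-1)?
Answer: -7/274153 ≈ -2.5533e-5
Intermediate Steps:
y = 27 (y = 9 - 3*6*(-1) = 9 - 18*(-1) = 9 + 18 = 27)
P = -39192
U(F) = 2*F/(-6 + F) (U(F) = (2*F)/(-6 + F) = 2*F/(-6 + F))
k(Y, I) = I + Y
1/(k(y, U(-1)) + P) = 1/((2*(-1)/(-6 - 1) + 27) - 39192) = 1/((2*(-1)/(-7) + 27) - 39192) = 1/((2*(-1)*(-1/7) + 27) - 39192) = 1/((2/7 + 27) - 39192) = 1/(191/7 - 39192) = 1/(-274153/7) = -7/274153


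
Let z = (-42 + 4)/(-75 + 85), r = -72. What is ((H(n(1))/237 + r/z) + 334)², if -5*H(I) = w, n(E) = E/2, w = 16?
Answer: 63143779045636/506925225 ≈ 1.2456e+5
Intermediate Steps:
z = -19/5 (z = -38/10 = -38*⅒ = -19/5 ≈ -3.8000)
n(E) = E/2 (n(E) = E*(½) = E/2)
H(I) = -16/5 (H(I) = -⅕*16 = -16/5)
((H(n(1))/237 + r/z) + 334)² = ((-16/5/237 - 72/(-19/5)) + 334)² = ((-16/5*1/237 - 72*(-5/19)) + 334)² = ((-16/1185 + 360/19) + 334)² = (426296/22515 + 334)² = (7946306/22515)² = 63143779045636/506925225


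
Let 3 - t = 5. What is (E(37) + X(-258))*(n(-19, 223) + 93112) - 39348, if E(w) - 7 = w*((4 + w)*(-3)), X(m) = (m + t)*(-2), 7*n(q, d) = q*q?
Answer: -2624506916/7 ≈ -3.7493e+8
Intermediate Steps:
t = -2 (t = 3 - 1*5 = 3 - 5 = -2)
n(q, d) = q²/7 (n(q, d) = (q*q)/7 = q²/7)
X(m) = 4 - 2*m (X(m) = (m - 2)*(-2) = (-2 + m)*(-2) = 4 - 2*m)
E(w) = 7 + w*(-12 - 3*w) (E(w) = 7 + w*((4 + w)*(-3)) = 7 + w*(-12 - 3*w))
(E(37) + X(-258))*(n(-19, 223) + 93112) - 39348 = ((7 - 12*37 - 3*37²) + (4 - 2*(-258)))*((⅐)*(-19)² + 93112) - 39348 = ((7 - 444 - 3*1369) + (4 + 516))*((⅐)*361 + 93112) - 39348 = ((7 - 444 - 4107) + 520)*(361/7 + 93112) - 39348 = (-4544 + 520)*(652145/7) - 39348 = -4024*652145/7 - 39348 = -2624231480/7 - 39348 = -2624506916/7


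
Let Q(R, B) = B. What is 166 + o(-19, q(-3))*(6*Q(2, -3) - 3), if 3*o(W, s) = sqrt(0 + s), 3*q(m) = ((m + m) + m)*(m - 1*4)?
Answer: 166 - 7*sqrt(21) ≈ 133.92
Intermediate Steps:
q(m) = m*(-4 + m) (q(m) = (((m + m) + m)*(m - 1*4))/3 = ((2*m + m)*(m - 4))/3 = ((3*m)*(-4 + m))/3 = (3*m*(-4 + m))/3 = m*(-4 + m))
o(W, s) = sqrt(s)/3 (o(W, s) = sqrt(0 + s)/3 = sqrt(s)/3)
166 + o(-19, q(-3))*(6*Q(2, -3) - 3) = 166 + (sqrt(-3*(-4 - 3))/3)*(6*(-3) - 3) = 166 + (sqrt(-3*(-7))/3)*(-18 - 3) = 166 + (sqrt(21)/3)*(-21) = 166 - 7*sqrt(21)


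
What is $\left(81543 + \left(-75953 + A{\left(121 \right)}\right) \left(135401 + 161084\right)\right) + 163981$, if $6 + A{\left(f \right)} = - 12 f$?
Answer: $-22950954811$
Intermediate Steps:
$A{\left(f \right)} = -6 - 12 f$
$\left(81543 + \left(-75953 + A{\left(121 \right)}\right) \left(135401 + 161084\right)\right) + 163981 = \left(81543 + \left(-75953 - 1458\right) \left(135401 + 161084\right)\right) + 163981 = \left(81543 + \left(-75953 - 1458\right) 296485\right) + 163981 = \left(81543 - 22951200335\right) + 163981 = -22951118792 + 163981 = -22950954811$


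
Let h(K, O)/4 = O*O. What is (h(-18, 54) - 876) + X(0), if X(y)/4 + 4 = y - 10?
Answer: 10732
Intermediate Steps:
h(K, O) = 4*O² (h(K, O) = 4*(O*O) = 4*O²)
X(y) = -56 + 4*y (X(y) = -16 + 4*(y - 10) = -16 + 4*(-10 + y) = -16 + (-40 + 4*y) = -56 + 4*y)
(h(-18, 54) - 876) + X(0) = (4*54² - 876) + (-56 + 4*0) = (4*2916 - 876) + (-56 + 0) = (11664 - 876) - 56 = 10788 - 56 = 10732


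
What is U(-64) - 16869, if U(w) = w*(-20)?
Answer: -15589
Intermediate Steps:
U(w) = -20*w
U(-64) - 16869 = -20*(-64) - 16869 = 1280 - 16869 = -15589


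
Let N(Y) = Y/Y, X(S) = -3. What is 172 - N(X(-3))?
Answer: 171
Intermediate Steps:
N(Y) = 1
172 - N(X(-3)) = 172 - 1*1 = 172 - 1 = 171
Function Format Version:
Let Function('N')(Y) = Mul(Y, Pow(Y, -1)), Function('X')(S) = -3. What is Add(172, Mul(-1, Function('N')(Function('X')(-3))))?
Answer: 171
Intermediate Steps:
Function('N')(Y) = 1
Add(172, Mul(-1, Function('N')(Function('X')(-3)))) = Add(172, Mul(-1, 1)) = Add(172, -1) = 171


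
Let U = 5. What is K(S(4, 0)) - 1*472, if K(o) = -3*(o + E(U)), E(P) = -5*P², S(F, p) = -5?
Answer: -82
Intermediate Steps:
K(o) = 375 - 3*o (K(o) = -3*(o - 5*5²) = -3*(o - 5*25) = -3*(o - 125) = -3*(-125 + o) = 375 - 3*o)
K(S(4, 0)) - 1*472 = (375 - 3*(-5)) - 1*472 = (375 + 15) - 472 = 390 - 472 = -82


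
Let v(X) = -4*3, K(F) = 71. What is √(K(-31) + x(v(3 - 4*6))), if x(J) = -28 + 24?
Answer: √67 ≈ 8.1853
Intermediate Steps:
v(X) = -12
x(J) = -4
√(K(-31) + x(v(3 - 4*6))) = √(71 - 4) = √67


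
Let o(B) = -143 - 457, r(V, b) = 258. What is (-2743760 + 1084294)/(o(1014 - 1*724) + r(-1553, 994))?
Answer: 829733/171 ≈ 4852.2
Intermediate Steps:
o(B) = -600
(-2743760 + 1084294)/(o(1014 - 1*724) + r(-1553, 994)) = (-2743760 + 1084294)/(-600 + 258) = -1659466/(-342) = -1659466*(-1/342) = 829733/171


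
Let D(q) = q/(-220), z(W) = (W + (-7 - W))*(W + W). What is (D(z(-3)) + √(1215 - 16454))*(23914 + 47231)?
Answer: -298809/22 + 498015*I*√311 ≈ -13582.0 + 8.7826e+6*I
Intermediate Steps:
z(W) = -14*W
D(q) = -q/220 (D(q) = q*(-1/220) = -q/220)
(D(z(-3)) + √(1215 - 16454))*(23914 + 47231) = (-(-7)*(-3)/110 + √(1215 - 16454))*(23914 + 47231) = (-1/220*42 + √(-15239))*71145 = (-21/110 + 7*I*√311)*71145 = -298809/22 + 498015*I*√311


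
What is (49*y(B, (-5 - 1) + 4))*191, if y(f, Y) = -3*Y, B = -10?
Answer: 56154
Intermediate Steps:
(49*y(B, (-5 - 1) + 4))*191 = (49*(-3*((-5 - 1) + 4)))*191 = (49*(-3*(-6 + 4)))*191 = (49*(-3*(-2)))*191 = (49*6)*191 = 294*191 = 56154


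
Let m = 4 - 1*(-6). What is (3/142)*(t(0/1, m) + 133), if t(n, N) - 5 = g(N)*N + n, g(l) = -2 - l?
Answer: 27/71 ≈ 0.38028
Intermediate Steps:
m = 10 (m = 4 + 6 = 10)
t(n, N) = 5 + n + N*(-2 - N) (t(n, N) = 5 + ((-2 - N)*N + n) = 5 + (N*(-2 - N) + n) = 5 + (n + N*(-2 - N)) = 5 + n + N*(-2 - N))
(3/142)*(t(0/1, m) + 133) = (3/142)*((5 + 0/1 - 1*10*(2 + 10)) + 133) = (3*(1/142))*((5 + 0*1 - 1*10*12) + 133) = 3*((5 + 0 - 120) + 133)/142 = 3*(-115 + 133)/142 = (3/142)*18 = 27/71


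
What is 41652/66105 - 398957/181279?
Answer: -160875381/102422635 ≈ -1.5707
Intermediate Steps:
41652/66105 - 398957/181279 = 41652*(1/66105) - 398957*1/181279 = 356/565 - 398957/181279 = -160875381/102422635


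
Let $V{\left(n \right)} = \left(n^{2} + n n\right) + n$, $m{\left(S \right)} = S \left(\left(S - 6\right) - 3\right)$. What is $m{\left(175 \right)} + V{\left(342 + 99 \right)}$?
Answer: $418453$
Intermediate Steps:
$m{\left(S \right)} = S \left(-9 + S\right)$ ($m{\left(S \right)} = S \left(\left(-6 + S\right) - 3\right) = S \left(-9 + S\right)$)
$V{\left(n \right)} = n + 2 n^{2}$ ($V{\left(n \right)} = \left(n^{2} + n^{2}\right) + n = 2 n^{2} + n = n + 2 n^{2}$)
$m{\left(175 \right)} + V{\left(342 + 99 \right)} = 175 \left(-9 + 175\right) + \left(342 + 99\right) \left(1 + 2 \left(342 + 99\right)\right) = 175 \cdot 166 + 441 \left(1 + 2 \cdot 441\right) = 29050 + 441 \left(1 + 882\right) = 29050 + 441 \cdot 883 = 29050 + 389403 = 418453$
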